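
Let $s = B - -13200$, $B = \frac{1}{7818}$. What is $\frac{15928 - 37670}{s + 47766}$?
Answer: $- \frac{169978956}{476632189} \approx -0.35663$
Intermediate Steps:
$B = \frac{1}{7818} \approx 0.00012791$
$s = \frac{103197601}{7818}$ ($s = \frac{1}{7818} - -13200 = \frac{1}{7818} + 13200 = \frac{103197601}{7818} \approx 13200.0$)
$\frac{15928 - 37670}{s + 47766} = \frac{15928 - 37670}{\frac{103197601}{7818} + 47766} = - \frac{21742}{\frac{476632189}{7818}} = \left(-21742\right) \frac{7818}{476632189} = - \frac{169978956}{476632189}$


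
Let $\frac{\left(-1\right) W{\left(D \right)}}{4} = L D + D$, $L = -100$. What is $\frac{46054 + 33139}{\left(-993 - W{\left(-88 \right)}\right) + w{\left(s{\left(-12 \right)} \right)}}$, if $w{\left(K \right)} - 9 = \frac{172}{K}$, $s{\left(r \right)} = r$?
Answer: $\frac{237579}{101549} \approx 2.3396$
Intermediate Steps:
$w{\left(K \right)} = 9 + \frac{172}{K}$
$W{\left(D \right)} = 396 D$ ($W{\left(D \right)} = - 4 \left(- 100 D + D\right) = - 4 \left(- 99 D\right) = 396 D$)
$\frac{46054 + 33139}{\left(-993 - W{\left(-88 \right)}\right) + w{\left(s{\left(-12 \right)} \right)}} = \frac{46054 + 33139}{\left(-993 - 396 \left(-88\right)\right) + \left(9 + \frac{172}{-12}\right)} = \frac{79193}{\left(-993 - -34848\right) + \left(9 + 172 \left(- \frac{1}{12}\right)\right)} = \frac{79193}{\left(-993 + 34848\right) + \left(9 - \frac{43}{3}\right)} = \frac{79193}{33855 - \frac{16}{3}} = \frac{79193}{\frac{101549}{3}} = 79193 \cdot \frac{3}{101549} = \frac{237579}{101549}$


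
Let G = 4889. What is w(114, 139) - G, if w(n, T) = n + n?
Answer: -4661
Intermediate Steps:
w(n, T) = 2*n
w(114, 139) - G = 2*114 - 1*4889 = 228 - 4889 = -4661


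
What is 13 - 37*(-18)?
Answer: 679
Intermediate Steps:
13 - 37*(-18) = 13 + 666 = 679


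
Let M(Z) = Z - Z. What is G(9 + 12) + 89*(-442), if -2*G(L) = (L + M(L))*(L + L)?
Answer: -39779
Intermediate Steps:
M(Z) = 0
G(L) = -L² (G(L) = -(L + 0)*(L + L)/2 = -L*2*L/2 = -L²)
G(9 + 12) + 89*(-442) = -(9 + 12)² + 89*(-442) = -1*21² - 39338 = -1*441 - 39338 = -441 - 39338 = -39779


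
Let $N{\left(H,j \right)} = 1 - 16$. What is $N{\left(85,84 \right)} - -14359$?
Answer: $14344$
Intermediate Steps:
$N{\left(H,j \right)} = -15$ ($N{\left(H,j \right)} = 1 - 16 = -15$)
$N{\left(85,84 \right)} - -14359 = -15 - -14359 = -15 + 14359 = 14344$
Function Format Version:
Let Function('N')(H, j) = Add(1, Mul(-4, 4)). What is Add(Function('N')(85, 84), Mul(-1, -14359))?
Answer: 14344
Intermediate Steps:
Function('N')(H, j) = -15 (Function('N')(H, j) = Add(1, -16) = -15)
Add(Function('N')(85, 84), Mul(-1, -14359)) = Add(-15, Mul(-1, -14359)) = Add(-15, 14359) = 14344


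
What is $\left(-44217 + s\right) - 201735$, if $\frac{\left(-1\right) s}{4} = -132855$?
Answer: $285468$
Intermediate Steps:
$s = 531420$ ($s = \left(-4\right) \left(-132855\right) = 531420$)
$\left(-44217 + s\right) - 201735 = \left(-44217 + 531420\right) - 201735 = 487203 - 201735 = 285468$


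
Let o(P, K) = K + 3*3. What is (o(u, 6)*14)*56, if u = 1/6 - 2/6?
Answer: 11760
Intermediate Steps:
u = -⅙ (u = 1*(⅙) - 2*⅙ = ⅙ - ⅓ = -⅙ ≈ -0.16667)
o(P, K) = 9 + K (o(P, K) = K + 9 = 9 + K)
(o(u, 6)*14)*56 = ((9 + 6)*14)*56 = (15*14)*56 = 210*56 = 11760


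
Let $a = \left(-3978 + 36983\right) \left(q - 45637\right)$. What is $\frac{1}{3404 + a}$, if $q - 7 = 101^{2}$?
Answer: $- \frac{1}{1169330741} \approx -8.5519 \cdot 10^{-10}$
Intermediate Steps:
$q = 10208$ ($q = 7 + 101^{2} = 7 + 10201 = 10208$)
$a = -1169334145$ ($a = \left(-3978 + 36983\right) \left(10208 - 45637\right) = 33005 \left(-35429\right) = -1169334145$)
$\frac{1}{3404 + a} = \frac{1}{3404 - 1169334145} = \frac{1}{-1169330741} = - \frac{1}{1169330741}$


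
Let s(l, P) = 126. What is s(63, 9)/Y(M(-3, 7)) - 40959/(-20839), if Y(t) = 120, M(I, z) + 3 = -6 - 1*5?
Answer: 1256799/416780 ≈ 3.0155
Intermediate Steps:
M(I, z) = -14 (M(I, z) = -3 + (-6 - 1*5) = -3 + (-6 - 5) = -3 - 11 = -14)
s(63, 9)/Y(M(-3, 7)) - 40959/(-20839) = 126/120 - 40959/(-20839) = 126*(1/120) - 40959*(-1/20839) = 21/20 + 40959/20839 = 1256799/416780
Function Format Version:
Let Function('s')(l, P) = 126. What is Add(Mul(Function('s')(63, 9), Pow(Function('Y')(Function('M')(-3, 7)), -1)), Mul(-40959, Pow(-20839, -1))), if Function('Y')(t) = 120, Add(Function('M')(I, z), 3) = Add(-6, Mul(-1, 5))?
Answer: Rational(1256799, 416780) ≈ 3.0155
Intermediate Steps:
Function('M')(I, z) = -14 (Function('M')(I, z) = Add(-3, Add(-6, Mul(-1, 5))) = Add(-3, Add(-6, -5)) = Add(-3, -11) = -14)
Add(Mul(Function('s')(63, 9), Pow(Function('Y')(Function('M')(-3, 7)), -1)), Mul(-40959, Pow(-20839, -1))) = Add(Mul(126, Pow(120, -1)), Mul(-40959, Pow(-20839, -1))) = Add(Mul(126, Rational(1, 120)), Mul(-40959, Rational(-1, 20839))) = Add(Rational(21, 20), Rational(40959, 20839)) = Rational(1256799, 416780)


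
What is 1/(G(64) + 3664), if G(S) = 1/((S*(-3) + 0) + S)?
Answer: 128/468991 ≈ 0.00027293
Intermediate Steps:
G(S) = -1/(2*S) (G(S) = 1/((-3*S + 0) + S) = 1/(-3*S + S) = 1/(-2*S) = -1/(2*S))
1/(G(64) + 3664) = 1/(-½/64 + 3664) = 1/(-½*1/64 + 3664) = 1/(-1/128 + 3664) = 1/(468991/128) = 128/468991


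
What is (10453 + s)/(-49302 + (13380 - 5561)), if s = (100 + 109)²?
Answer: -54134/41483 ≈ -1.3050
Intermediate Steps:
s = 43681 (s = 209² = 43681)
(10453 + s)/(-49302 + (13380 - 5561)) = (10453 + 43681)/(-49302 + (13380 - 5561)) = 54134/(-49302 + 7819) = 54134/(-41483) = 54134*(-1/41483) = -54134/41483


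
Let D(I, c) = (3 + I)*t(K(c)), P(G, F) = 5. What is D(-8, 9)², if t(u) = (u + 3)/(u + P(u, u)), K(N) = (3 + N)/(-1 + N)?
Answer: 2025/169 ≈ 11.982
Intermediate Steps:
K(N) = (3 + N)/(-1 + N)
t(u) = (3 + u)/(5 + u) (t(u) = (u + 3)/(u + 5) = (3 + u)/(5 + u))
D(I, c) = (3 + I)*(3 + (3 + c)/(-1 + c))/(5 + (3 + c)/(-1 + c)) (D(I, c) = (3 + I)*((3 + (3 + c)/(-1 + c))/(5 + (3 + c)/(-1 + c))) = (3 + I)*(3 + (3 + c)/(-1 + c))/(5 + (3 + c)/(-1 + c)))
D(-8, 9)² = (2*9*(3 - 8)/(-1 + 3*9))² = (2*9*(-5)/(-1 + 27))² = (2*9*(-5)/26)² = (2*9*(1/26)*(-5))² = (-45/13)² = 2025/169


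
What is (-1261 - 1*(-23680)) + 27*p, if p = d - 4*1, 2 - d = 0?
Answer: 22365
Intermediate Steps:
d = 2 (d = 2 - 1*0 = 2 + 0 = 2)
p = -2 (p = 2 - 4*1 = 2 - 4 = -2)
(-1261 - 1*(-23680)) + 27*p = (-1261 - 1*(-23680)) + 27*(-2) = (-1261 + 23680) - 54 = 22419 - 54 = 22365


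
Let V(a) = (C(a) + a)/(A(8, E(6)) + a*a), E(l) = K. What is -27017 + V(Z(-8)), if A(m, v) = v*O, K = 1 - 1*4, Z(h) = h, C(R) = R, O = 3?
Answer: -1485951/55 ≈ -27017.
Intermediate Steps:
K = -3 (K = 1 - 4 = -3)
E(l) = -3
A(m, v) = 3*v (A(m, v) = v*3 = 3*v)
V(a) = 2*a/(-9 + a**2) (V(a) = (a + a)/(3*(-3) + a*a) = (2*a)/(-9 + a**2) = 2*a/(-9 + a**2))
-27017 + V(Z(-8)) = -27017 + 2*(-8)/(-9 + (-8)**2) = -27017 + 2*(-8)/(-9 + 64) = -27017 + 2*(-8)/55 = -27017 + 2*(-8)*(1/55) = -27017 - 16/55 = -1485951/55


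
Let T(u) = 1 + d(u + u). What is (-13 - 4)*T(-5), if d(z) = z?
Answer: 153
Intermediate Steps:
T(u) = 1 + 2*u (T(u) = 1 + (u + u) = 1 + 2*u)
(-13 - 4)*T(-5) = (-13 - 4)*(1 + 2*(-5)) = -17*(1 - 10) = -17*(-9) = 153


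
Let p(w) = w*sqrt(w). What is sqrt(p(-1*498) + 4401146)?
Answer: sqrt(4401146 - 498*I*sqrt(498)) ≈ 2097.9 - 2.65*I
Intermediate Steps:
p(w) = w**(3/2)
sqrt(p(-1*498) + 4401146) = sqrt((-1*498)**(3/2) + 4401146) = sqrt((-498)**(3/2) + 4401146) = sqrt(-498*I*sqrt(498) + 4401146) = sqrt(4401146 - 498*I*sqrt(498))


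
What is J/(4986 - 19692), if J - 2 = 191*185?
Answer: -11779/4902 ≈ -2.4029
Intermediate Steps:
J = 35337 (J = 2 + 191*185 = 2 + 35335 = 35337)
J/(4986 - 19692) = 35337/(4986 - 19692) = 35337/(-14706) = 35337*(-1/14706) = -11779/4902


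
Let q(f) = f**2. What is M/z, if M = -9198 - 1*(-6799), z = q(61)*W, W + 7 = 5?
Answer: 2399/7442 ≈ 0.32236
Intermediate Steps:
W = -2 (W = -7 + 5 = -2)
z = -7442 (z = 61**2*(-2) = 3721*(-2) = -7442)
M = -2399 (M = -9198 + 6799 = -2399)
M/z = -2399/(-7442) = -2399*(-1/7442) = 2399/7442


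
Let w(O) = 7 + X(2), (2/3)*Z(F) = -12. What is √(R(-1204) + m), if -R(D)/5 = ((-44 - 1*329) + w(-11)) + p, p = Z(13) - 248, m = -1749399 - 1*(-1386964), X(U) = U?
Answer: I*√359285 ≈ 599.4*I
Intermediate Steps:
Z(F) = -18 (Z(F) = (3/2)*(-12) = -18)
m = -362435 (m = -1749399 + 1386964 = -362435)
w(O) = 9 (w(O) = 7 + 2 = 9)
p = -266 (p = -18 - 248 = -266)
R(D) = 3150 (R(D) = -5*(((-44 - 1*329) + 9) - 266) = -5*(((-44 - 329) + 9) - 266) = -5*((-373 + 9) - 266) = -5*(-364 - 266) = -5*(-630) = 3150)
√(R(-1204) + m) = √(3150 - 362435) = √(-359285) = I*√359285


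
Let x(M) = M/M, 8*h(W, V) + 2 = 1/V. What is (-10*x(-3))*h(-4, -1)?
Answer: 15/4 ≈ 3.7500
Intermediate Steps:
h(W, V) = -1/4 + 1/(8*V)
x(M) = 1
(-10*x(-3))*h(-4, -1) = (-10*1)*((1/8)*(1 - 2*(-1))/(-1)) = -5*(-1)*(1 + 2)/4 = -5*(-1)*3/4 = -10*(-3/8) = 15/4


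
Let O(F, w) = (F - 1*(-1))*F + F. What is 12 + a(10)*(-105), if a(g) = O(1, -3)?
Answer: -303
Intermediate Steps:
O(F, w) = F + F*(1 + F) (O(F, w) = (F + 1)*F + F = (1 + F)*F + F = F*(1 + F) + F = F + F*(1 + F))
a(g) = 3 (a(g) = 1*(2 + 1) = 1*3 = 3)
12 + a(10)*(-105) = 12 + 3*(-105) = 12 - 315 = -303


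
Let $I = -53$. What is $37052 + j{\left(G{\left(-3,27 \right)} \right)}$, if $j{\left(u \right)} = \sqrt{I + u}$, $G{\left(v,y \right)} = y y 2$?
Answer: $37052 + \sqrt{1405} \approx 37090.0$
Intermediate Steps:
$G{\left(v,y \right)} = 2 y^{2}$ ($G{\left(v,y \right)} = y^{2} \cdot 2 = 2 y^{2}$)
$j{\left(u \right)} = \sqrt{-53 + u}$
$37052 + j{\left(G{\left(-3,27 \right)} \right)} = 37052 + \sqrt{-53 + 2 \cdot 27^{2}} = 37052 + \sqrt{-53 + 2 \cdot 729} = 37052 + \sqrt{-53 + 1458} = 37052 + \sqrt{1405}$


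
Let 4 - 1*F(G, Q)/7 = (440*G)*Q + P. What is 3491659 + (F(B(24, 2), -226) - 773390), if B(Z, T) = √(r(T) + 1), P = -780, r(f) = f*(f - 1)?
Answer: 2723757 + 696080*√3 ≈ 3.9294e+6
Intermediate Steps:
r(f) = f*(-1 + f)
B(Z, T) = √(1 + T*(-1 + T)) (B(Z, T) = √(T*(-1 + T) + 1) = √(1 + T*(-1 + T)))
F(G, Q) = 5488 - 3080*G*Q (F(G, Q) = 28 - 7*((440*G)*Q - 780) = 28 - 7*(440*G*Q - 780) = 28 - 7*(-780 + 440*G*Q) = 28 + (5460 - 3080*G*Q) = 5488 - 3080*G*Q)
3491659 + (F(B(24, 2), -226) - 773390) = 3491659 + ((5488 - 3080*√(1 + 2*(-1 + 2))*(-226)) - 773390) = 3491659 + ((5488 - 3080*√(1 + 2*1)*(-226)) - 773390) = 3491659 + ((5488 - 3080*√(1 + 2)*(-226)) - 773390) = 3491659 + ((5488 - 3080*√3*(-226)) - 773390) = 3491659 + ((5488 + 696080*√3) - 773390) = 3491659 + (-767902 + 696080*√3) = 2723757 + 696080*√3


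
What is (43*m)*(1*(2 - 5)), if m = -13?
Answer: 1677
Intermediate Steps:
(43*m)*(1*(2 - 5)) = (43*(-13))*(1*(2 - 5)) = -559*(-3) = 1677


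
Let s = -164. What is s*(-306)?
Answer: 50184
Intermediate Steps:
s*(-306) = -164*(-306) = 50184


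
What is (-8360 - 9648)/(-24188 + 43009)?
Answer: -18008/18821 ≈ -0.95680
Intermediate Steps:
(-8360 - 9648)/(-24188 + 43009) = -18008/18821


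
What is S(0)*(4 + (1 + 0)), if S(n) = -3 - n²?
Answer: -15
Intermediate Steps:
S(0)*(4 + (1 + 0)) = (-3 - 1*0²)*(4 + (1 + 0)) = (-3 - 1*0)*(4 + 1) = (-3 + 0)*5 = -3*5 = -15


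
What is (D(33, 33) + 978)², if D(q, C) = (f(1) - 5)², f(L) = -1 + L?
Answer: 1006009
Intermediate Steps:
D(q, C) = 25 (D(q, C) = ((-1 + 1) - 5)² = (0 - 5)² = (-5)² = 25)
(D(33, 33) + 978)² = (25 + 978)² = 1003² = 1006009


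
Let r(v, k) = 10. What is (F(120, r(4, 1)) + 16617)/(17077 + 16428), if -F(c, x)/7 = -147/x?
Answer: 167199/335050 ≈ 0.49903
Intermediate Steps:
F(c, x) = 1029/x (F(c, x) = -(-1029)/x = 1029/x)
(F(120, r(4, 1)) + 16617)/(17077 + 16428) = (1029/10 + 16617)/(17077 + 16428) = (1029*(⅒) + 16617)/33505 = (1029/10 + 16617)*(1/33505) = (167199/10)*(1/33505) = 167199/335050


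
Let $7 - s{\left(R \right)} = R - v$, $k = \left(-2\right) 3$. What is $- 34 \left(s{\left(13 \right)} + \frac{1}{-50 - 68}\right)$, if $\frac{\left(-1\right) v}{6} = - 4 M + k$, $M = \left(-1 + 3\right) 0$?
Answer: $- \frac{60163}{59} \approx -1019.7$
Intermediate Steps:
$k = -6$
$M = 0$ ($M = 2 \cdot 0 = 0$)
$v = 36$ ($v = - 6 \left(\left(-4\right) 0 - 6\right) = - 6 \left(0 - 6\right) = \left(-6\right) \left(-6\right) = 36$)
$s{\left(R \right)} = 43 - R$ ($s{\left(R \right)} = 7 - \left(R - 36\right) = 7 - \left(-36 + R\right) = 43 - R$)
$- 34 \left(s{\left(13 \right)} + \frac{1}{-50 - 68}\right) = - 34 \left(\left(43 - 13\right) + \frac{1}{-50 - 68}\right) = - 34 \left(\left(43 - 13\right) + \frac{1}{-118}\right) = - 34 \left(30 - \frac{1}{118}\right) = \left(-34\right) \frac{3539}{118} = - \frac{60163}{59}$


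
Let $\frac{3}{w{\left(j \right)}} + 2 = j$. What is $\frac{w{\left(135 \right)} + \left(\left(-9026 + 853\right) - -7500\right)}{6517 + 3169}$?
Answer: $- \frac{44753}{644119} \approx -0.069479$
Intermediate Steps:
$w{\left(j \right)} = \frac{3}{-2 + j}$
$\frac{w{\left(135 \right)} + \left(\left(-9026 + 853\right) - -7500\right)}{6517 + 3169} = \frac{\frac{3}{-2 + 135} + \left(\left(-9026 + 853\right) - -7500\right)}{6517 + 3169} = \frac{\frac{3}{133} + \left(-8173 + 7500\right)}{9686} = \left(3 \cdot \frac{1}{133} - 673\right) \frac{1}{9686} = \left(\frac{3}{133} - 673\right) \frac{1}{9686} = \left(- \frac{89506}{133}\right) \frac{1}{9686} = - \frac{44753}{644119}$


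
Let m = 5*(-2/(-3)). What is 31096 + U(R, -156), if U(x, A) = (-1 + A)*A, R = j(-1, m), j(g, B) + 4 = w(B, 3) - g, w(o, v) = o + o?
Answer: 55588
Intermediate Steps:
m = 10/3 (m = 5*(-2*(-⅓)) = 5*(⅔) = 10/3 ≈ 3.3333)
w(o, v) = 2*o
j(g, B) = -4 - g + 2*B (j(g, B) = -4 + (2*B - g) = -4 + (-g + 2*B) = -4 - g + 2*B)
R = 11/3 (R = -4 - 1*(-1) + 2*(10/3) = -4 + 1 + 20/3 = 11/3 ≈ 3.6667)
U(x, A) = A*(-1 + A)
31096 + U(R, -156) = 31096 - 156*(-1 - 156) = 31096 - 156*(-157) = 31096 + 24492 = 55588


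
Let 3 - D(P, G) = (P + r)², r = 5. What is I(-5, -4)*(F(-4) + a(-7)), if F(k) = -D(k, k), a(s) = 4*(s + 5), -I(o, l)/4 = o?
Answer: -200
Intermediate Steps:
I(o, l) = -4*o
D(P, G) = 3 - (5 + P)² (D(P, G) = 3 - (P + 5)² = 3 - (5 + P)²)
a(s) = 20 + 4*s (a(s) = 4*(5 + s) = 20 + 4*s)
F(k) = -3 + (5 + k)² (F(k) = -(3 - (5 + k)²) = -3 + (5 + k)²)
I(-5, -4)*(F(-4) + a(-7)) = (-4*(-5))*((-3 + (5 - 4)²) + (20 + 4*(-7))) = 20*((-3 + 1²) + (20 - 28)) = 20*((-3 + 1) - 8) = 20*(-2 - 8) = 20*(-10) = -200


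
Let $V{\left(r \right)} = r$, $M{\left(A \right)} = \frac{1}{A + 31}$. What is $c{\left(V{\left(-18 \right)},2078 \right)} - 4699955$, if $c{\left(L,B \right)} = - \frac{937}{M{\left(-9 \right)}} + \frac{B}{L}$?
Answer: $- \frac{42486160}{9} \approx -4.7207 \cdot 10^{6}$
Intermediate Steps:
$M{\left(A \right)} = \frac{1}{31 + A}$
$c{\left(L,B \right)} = -20614 + \frac{B}{L}$ ($c{\left(L,B \right)} = - \frac{937}{\frac{1}{31 - 9}} + \frac{B}{L} = - \frac{937}{\frac{1}{22}} + \frac{B}{L} = - 937 \frac{1}{\frac{1}{22}} + \frac{B}{L} = \left(-937\right) 22 + \frac{B}{L} = -20614 + \frac{B}{L}$)
$c{\left(V{\left(-18 \right)},2078 \right)} - 4699955 = \left(-20614 + \frac{2078}{-18}\right) - 4699955 = \left(-20614 + 2078 \left(- \frac{1}{18}\right)\right) - 4699955 = \left(-20614 - \frac{1039}{9}\right) - 4699955 = - \frac{186565}{9} - 4699955 = - \frac{42486160}{9}$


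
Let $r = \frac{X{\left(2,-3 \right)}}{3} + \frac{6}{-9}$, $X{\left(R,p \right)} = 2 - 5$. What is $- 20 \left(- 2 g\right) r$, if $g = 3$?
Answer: $-200$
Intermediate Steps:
$X{\left(R,p \right)} = -3$
$r = - \frac{5}{3}$ ($r = - \frac{3}{3} + \frac{6}{-9} = \left(-3\right) \frac{1}{3} + 6 \left(- \frac{1}{9}\right) = -1 - \frac{2}{3} = - \frac{5}{3} \approx -1.6667$)
$- 20 \left(- 2 g\right) r = - 20 \left(\left(-2\right) 3\right) \left(- \frac{5}{3}\right) = \left(-20\right) \left(-6\right) \left(- \frac{5}{3}\right) = 120 \left(- \frac{5}{3}\right) = -200$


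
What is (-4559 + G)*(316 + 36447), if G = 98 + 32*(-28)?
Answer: -196939391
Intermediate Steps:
G = -798 (G = 98 - 896 = -798)
(-4559 + G)*(316 + 36447) = (-4559 - 798)*(316 + 36447) = -5357*36763 = -196939391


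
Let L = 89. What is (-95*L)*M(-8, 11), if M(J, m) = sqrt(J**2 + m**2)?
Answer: -8455*sqrt(185) ≈ -1.1500e+5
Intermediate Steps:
(-95*L)*M(-8, 11) = (-95*89)*sqrt((-8)**2 + 11**2) = -8455*sqrt(64 + 121) = -8455*sqrt(185)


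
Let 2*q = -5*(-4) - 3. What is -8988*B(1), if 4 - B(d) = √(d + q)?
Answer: -35952 + 4494*√38 ≈ -8249.1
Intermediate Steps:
q = 17/2 (q = (-5*(-4) - 3)/2 = (20 - 3)/2 = (½)*17 = 17/2 ≈ 8.5000)
B(d) = 4 - √(17/2 + d) (B(d) = 4 - √(d + 17/2) = 4 - √(17/2 + d))
-8988*B(1) = -8988*(4 - √(34 + 4*1)/2) = -8988*(4 - √(34 + 4)/2) = -8988*(4 - √38/2) = -35952 + 4494*√38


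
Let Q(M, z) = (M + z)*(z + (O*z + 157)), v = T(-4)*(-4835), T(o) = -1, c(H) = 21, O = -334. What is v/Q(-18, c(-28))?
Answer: -4835/20508 ≈ -0.23576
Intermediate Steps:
v = 4835 (v = -1*(-4835) = 4835)
Q(M, z) = (157 - 333*z)*(M + z) (Q(M, z) = (M + z)*(z + (-334*z + 157)) = (M + z)*(z + (157 - 334*z)) = (M + z)*(157 - 333*z) = (157 - 333*z)*(M + z))
v/Q(-18, c(-28)) = 4835/(-333*21**2 + 157*(-18) + 157*21 - 333*(-18)*21) = 4835/(-333*441 - 2826 + 3297 + 125874) = 4835/(-146853 - 2826 + 3297 + 125874) = 4835/(-20508) = 4835*(-1/20508) = -4835/20508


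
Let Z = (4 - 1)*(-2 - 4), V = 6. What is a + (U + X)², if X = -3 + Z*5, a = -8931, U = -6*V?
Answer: 7710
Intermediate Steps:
U = -36 (U = -6*6 = -36)
Z = -18 (Z = 3*(-6) = -18)
X = -93 (X = -3 - 18*5 = -3 - 90 = -93)
a + (U + X)² = -8931 + (-36 - 93)² = -8931 + (-129)² = -8931 + 16641 = 7710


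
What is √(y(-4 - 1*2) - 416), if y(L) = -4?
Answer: 2*I*√105 ≈ 20.494*I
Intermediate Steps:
√(y(-4 - 1*2) - 416) = √(-4 - 416) = √(-420) = 2*I*√105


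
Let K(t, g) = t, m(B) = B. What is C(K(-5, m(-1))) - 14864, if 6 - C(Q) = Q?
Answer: -14853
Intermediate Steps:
C(Q) = 6 - Q
C(K(-5, m(-1))) - 14864 = (6 - 1*(-5)) - 14864 = (6 + 5) - 14864 = 11 - 14864 = -14853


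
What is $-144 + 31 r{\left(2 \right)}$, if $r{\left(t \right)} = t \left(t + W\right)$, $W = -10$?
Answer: $-640$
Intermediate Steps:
$r{\left(t \right)} = t \left(-10 + t\right)$ ($r{\left(t \right)} = t \left(t - 10\right) = t \left(-10 + t\right)$)
$-144 + 31 r{\left(2 \right)} = -144 + 31 \cdot 2 \left(-10 + 2\right) = -144 + 31 \cdot 2 \left(-8\right) = -144 + 31 \left(-16\right) = -144 - 496 = -640$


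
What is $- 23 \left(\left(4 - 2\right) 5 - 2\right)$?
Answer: $-184$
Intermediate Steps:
$- 23 \left(\left(4 - 2\right) 5 - 2\right) = - 23 \left(2 \cdot 5 + \left(3 - 5\right)\right) = - 23 \left(10 - 2\right) = \left(-23\right) 8 = -184$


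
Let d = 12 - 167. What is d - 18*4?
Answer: -227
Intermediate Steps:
d = -155
d - 18*4 = -155 - 18*4 = -155 - 1*72 = -155 - 72 = -227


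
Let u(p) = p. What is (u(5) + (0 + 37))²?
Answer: 1764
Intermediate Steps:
(u(5) + (0 + 37))² = (5 + (0 + 37))² = (5 + 37)² = 42² = 1764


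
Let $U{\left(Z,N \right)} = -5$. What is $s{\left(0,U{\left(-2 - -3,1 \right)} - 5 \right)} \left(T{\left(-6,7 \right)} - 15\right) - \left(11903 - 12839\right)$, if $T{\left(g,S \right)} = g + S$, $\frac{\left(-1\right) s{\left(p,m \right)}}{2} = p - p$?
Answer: $936$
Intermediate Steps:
$s{\left(p,m \right)} = 0$ ($s{\left(p,m \right)} = - 2 \left(p - p\right) = \left(-2\right) 0 = 0$)
$T{\left(g,S \right)} = S + g$
$s{\left(0,U{\left(-2 - -3,1 \right)} - 5 \right)} \left(T{\left(-6,7 \right)} - 15\right) - \left(11903 - 12839\right) = 0 \left(\left(7 - 6\right) - 15\right) - \left(11903 - 12839\right) = 0 \left(1 - 15\right) - \left(11903 - 12839\right) = 0 \left(-14\right) - -936 = 0 + 936 = 936$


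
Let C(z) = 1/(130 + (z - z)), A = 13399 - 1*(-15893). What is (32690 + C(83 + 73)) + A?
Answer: 8057661/130 ≈ 61982.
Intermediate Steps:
A = 29292 (A = 13399 + 15893 = 29292)
C(z) = 1/130 (C(z) = 1/(130 + 0) = 1/130)
(32690 + C(83 + 73)) + A = (32690 + 1/130) + 29292 = 4249701/130 + 29292 = 8057661/130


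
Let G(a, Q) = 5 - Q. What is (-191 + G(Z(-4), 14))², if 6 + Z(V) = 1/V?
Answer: 40000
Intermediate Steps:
Z(V) = -6 + 1/V
(-191 + G(Z(-4), 14))² = (-191 + (5 - 1*14))² = (-191 + (5 - 14))² = (-191 - 9)² = (-200)² = 40000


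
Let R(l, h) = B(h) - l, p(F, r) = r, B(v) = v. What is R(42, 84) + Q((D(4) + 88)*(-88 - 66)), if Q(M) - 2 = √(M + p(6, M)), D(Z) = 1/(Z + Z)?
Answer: 44 + I*√108570/2 ≈ 44.0 + 164.75*I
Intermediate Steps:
D(Z) = 1/(2*Z)
R(l, h) = h - l
Q(M) = 2 + √2*√M (Q(M) = 2 + √(M + M) = 2 + √(2*M) = 2 + √2*√M)
R(42, 84) + Q((D(4) + 88)*(-88 - 66)) = (84 - 1*42) + (2 + √2*√(((½)/4 + 88)*(-88 - 66))) = (84 - 42) + (2 + √2*√(((½)*(¼) + 88)*(-154))) = 42 + (2 + √2*√((⅛ + 88)*(-154))) = 42 + (2 + √2*√((705/8)*(-154))) = 42 + (2 + √2*√(-54285/4)) = 42 + (2 + √2*(I*√54285/2)) = 42 + (2 + I*√108570/2) = 44 + I*√108570/2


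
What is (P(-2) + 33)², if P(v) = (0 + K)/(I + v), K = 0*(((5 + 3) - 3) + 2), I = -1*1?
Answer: 1089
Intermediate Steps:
I = -1
K = 0 (K = 0*((8 - 3) + 2) = 0*(5 + 2) = 0*7 = 0)
P(v) = 0 (P(v) = (0 + 0)/(-1 + v) = 0/(-1 + v) = 0)
(P(-2) + 33)² = (0 + 33)² = 33² = 1089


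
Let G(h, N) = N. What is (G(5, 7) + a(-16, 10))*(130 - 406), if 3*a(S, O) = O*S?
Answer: 12788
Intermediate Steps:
a(S, O) = O*S/3 (a(S, O) = (O*S)/3 = O*S/3)
(G(5, 7) + a(-16, 10))*(130 - 406) = (7 + (⅓)*10*(-16))*(130 - 406) = (7 - 160/3)*(-276) = -139/3*(-276) = 12788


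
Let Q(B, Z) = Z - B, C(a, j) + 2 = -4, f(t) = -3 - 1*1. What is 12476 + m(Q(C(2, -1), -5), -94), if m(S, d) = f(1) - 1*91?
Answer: 12381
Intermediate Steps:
f(t) = -4 (f(t) = -3 - 1 = -4)
C(a, j) = -6 (C(a, j) = -2 - 4 = -6)
m(S, d) = -95 (m(S, d) = -4 - 1*91 = -4 - 91 = -95)
12476 + m(Q(C(2, -1), -5), -94) = 12476 - 95 = 12381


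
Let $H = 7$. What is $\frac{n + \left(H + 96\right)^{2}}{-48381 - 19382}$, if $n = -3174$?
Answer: $- \frac{7435}{67763} \approx -0.10972$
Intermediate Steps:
$\frac{n + \left(H + 96\right)^{2}}{-48381 - 19382} = \frac{-3174 + \left(7 + 96\right)^{2}}{-48381 - 19382} = \frac{-3174 + 103^{2}}{-67763} = \left(-3174 + 10609\right) \left(- \frac{1}{67763}\right) = 7435 \left(- \frac{1}{67763}\right) = - \frac{7435}{67763}$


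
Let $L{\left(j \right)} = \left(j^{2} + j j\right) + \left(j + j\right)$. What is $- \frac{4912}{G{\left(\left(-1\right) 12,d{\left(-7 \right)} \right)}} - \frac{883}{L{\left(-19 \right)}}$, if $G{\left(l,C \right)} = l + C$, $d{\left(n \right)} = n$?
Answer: $\frac{175949}{684} \approx 257.24$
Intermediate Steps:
$L{\left(j \right)} = 2 j + 2 j^{2}$ ($L{\left(j \right)} = \left(j^{2} + j^{2}\right) + 2 j = 2 j^{2} + 2 j = 2 j + 2 j^{2}$)
$G{\left(l,C \right)} = C + l$
$- \frac{4912}{G{\left(\left(-1\right) 12,d{\left(-7 \right)} \right)}} - \frac{883}{L{\left(-19 \right)}} = - \frac{4912}{-7 - 12} - \frac{883}{2 \left(-19\right) \left(1 - 19\right)} = - \frac{4912}{-7 - 12} - \frac{883}{2 \left(-19\right) \left(-18\right)} = - \frac{4912}{-19} - \frac{883}{684} = \left(-4912\right) \left(- \frac{1}{19}\right) - \frac{883}{684} = \frac{4912}{19} - \frac{883}{684} = \frac{175949}{684}$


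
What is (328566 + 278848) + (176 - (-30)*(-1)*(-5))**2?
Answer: 713690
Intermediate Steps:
(328566 + 278848) + (176 - (-30)*(-1)*(-5))**2 = 607414 + (176 - 6*5*(-5))**2 = 607414 + (176 - 30*(-5))**2 = 607414 + (176 + 150)**2 = 607414 + 326**2 = 607414 + 106276 = 713690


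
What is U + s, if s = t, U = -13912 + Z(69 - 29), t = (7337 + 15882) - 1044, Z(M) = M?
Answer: 8303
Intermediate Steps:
t = 22175 (t = 23219 - 1044 = 22175)
U = -13872 (U = -13912 + (69 - 29) = -13912 + 40 = -13872)
s = 22175
U + s = -13872 + 22175 = 8303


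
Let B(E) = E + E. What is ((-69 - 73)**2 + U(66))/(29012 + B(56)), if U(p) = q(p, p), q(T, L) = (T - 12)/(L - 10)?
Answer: 564619/815472 ≈ 0.69238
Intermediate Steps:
q(T, L) = (-12 + T)/(-10 + L)
U(p) = (-12 + p)/(-10 + p)
B(E) = 2*E
((-69 - 73)**2 + U(66))/(29012 + B(56)) = ((-69 - 73)**2 + (-12 + 66)/(-10 + 66))/(29012 + 2*56) = ((-142)**2 + 54/56)/(29012 + 112) = (20164 + (1/56)*54)/29124 = (20164 + 27/28)*(1/29124) = (564619/28)*(1/29124) = 564619/815472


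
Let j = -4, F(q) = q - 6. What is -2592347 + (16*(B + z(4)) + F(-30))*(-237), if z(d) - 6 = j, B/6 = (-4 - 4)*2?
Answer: -2227367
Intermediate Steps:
F(q) = -6 + q
B = -96 (B = 6*((-4 - 4)*2) = 6*(-8*2) = 6*(-16) = -96)
z(d) = 2 (z(d) = 6 - 4 = 2)
-2592347 + (16*(B + z(4)) + F(-30))*(-237) = -2592347 + (16*(-96 + 2) + (-6 - 30))*(-237) = -2592347 + (16*(-94) - 36)*(-237) = -2592347 + (-1504 - 36)*(-237) = -2592347 - 1540*(-237) = -2592347 + 364980 = -2227367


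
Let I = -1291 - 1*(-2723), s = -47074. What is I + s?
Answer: -45642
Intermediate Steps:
I = 1432 (I = -1291 + 2723 = 1432)
I + s = 1432 - 47074 = -45642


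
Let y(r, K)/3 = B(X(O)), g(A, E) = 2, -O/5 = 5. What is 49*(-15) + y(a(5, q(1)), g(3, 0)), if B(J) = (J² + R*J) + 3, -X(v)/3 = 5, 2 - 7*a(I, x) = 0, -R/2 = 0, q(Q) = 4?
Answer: -51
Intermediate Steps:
O = -25 (O = -5*5 = -25)
R = 0 (R = -2*0 = 0)
a(I, x) = 2/7 (a(I, x) = 2/7 - ⅐*0 = 2/7 + 0 = 2/7)
X(v) = -15 (X(v) = -3*5 = -15)
B(J) = 3 + J² (B(J) = (J² + 0*J) + 3 = (J² + 0) + 3 = J² + 3 = 3 + J²)
y(r, K) = 684 (y(r, K) = 3*(3 + (-15)²) = 3*(3 + 225) = 3*228 = 684)
49*(-15) + y(a(5, q(1)), g(3, 0)) = 49*(-15) + 684 = -735 + 684 = -51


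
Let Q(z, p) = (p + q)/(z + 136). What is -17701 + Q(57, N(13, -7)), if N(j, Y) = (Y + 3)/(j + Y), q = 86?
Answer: -10248623/579 ≈ -17701.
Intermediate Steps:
N(j, Y) = (3 + Y)/(Y + j)
Q(z, p) = (86 + p)/(136 + z) (Q(z, p) = (p + 86)/(z + 136) = (86 + p)/(136 + z))
-17701 + Q(57, N(13, -7)) = -17701 + (86 + (3 - 7)/(-7 + 13))/(136 + 57) = -17701 + (86 - 4/6)/193 = -17701 + (86 + (⅙)*(-4))/193 = -17701 + (86 - ⅔)/193 = -17701 + (1/193)*(256/3) = -17701 + 256/579 = -10248623/579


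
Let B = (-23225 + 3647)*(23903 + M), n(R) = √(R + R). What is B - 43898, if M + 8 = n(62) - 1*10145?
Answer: -269241398 - 39156*√31 ≈ -2.6946e+8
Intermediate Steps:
n(R) = √2*√R (n(R) = √(2*R) = √2*√R)
M = -10153 + 2*√31 (M = -8 + (√2*√62 - 1*10145) = -8 + (2*√31 - 10145) = -8 + (-10145 + 2*√31) = -10153 + 2*√31 ≈ -10142.)
B = -269197500 - 39156*√31 (B = (-23225 + 3647)*(23903 + (-10153 + 2*√31)) = -19578*(13750 + 2*√31) = -269197500 - 39156*√31 ≈ -2.6942e+8)
B - 43898 = (-269197500 - 39156*√31) - 43898 = -269241398 - 39156*√31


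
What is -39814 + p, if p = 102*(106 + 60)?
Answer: -22882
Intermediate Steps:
p = 16932 (p = 102*166 = 16932)
-39814 + p = -39814 + 16932 = -22882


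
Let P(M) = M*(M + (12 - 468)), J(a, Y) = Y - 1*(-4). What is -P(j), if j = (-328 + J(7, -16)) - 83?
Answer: -371817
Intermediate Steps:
J(a, Y) = 4 + Y (J(a, Y) = Y + 4 = 4 + Y)
j = -423 (j = (-328 + (4 - 16)) - 83 = (-328 - 12) - 83 = -340 - 83 = -423)
P(M) = M*(-456 + M) (P(M) = M*(M - 456) = M*(-456 + M))
-P(j) = -(-423)*(-456 - 423) = -(-423)*(-879) = -1*371817 = -371817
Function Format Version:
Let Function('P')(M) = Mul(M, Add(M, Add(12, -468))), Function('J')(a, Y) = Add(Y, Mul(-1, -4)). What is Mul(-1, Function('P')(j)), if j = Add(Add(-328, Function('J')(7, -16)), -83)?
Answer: -371817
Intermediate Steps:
Function('J')(a, Y) = Add(4, Y) (Function('J')(a, Y) = Add(Y, 4) = Add(4, Y))
j = -423 (j = Add(Add(-328, Add(4, -16)), -83) = Add(Add(-328, -12), -83) = Add(-340, -83) = -423)
Function('P')(M) = Mul(M, Add(-456, M)) (Function('P')(M) = Mul(M, Add(M, -456)) = Mul(M, Add(-456, M)))
Mul(-1, Function('P')(j)) = Mul(-1, Mul(-423, Add(-456, -423))) = Mul(-1, Mul(-423, -879)) = Mul(-1, 371817) = -371817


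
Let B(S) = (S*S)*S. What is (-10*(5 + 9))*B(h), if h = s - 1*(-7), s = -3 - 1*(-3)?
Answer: -48020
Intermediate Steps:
s = 0 (s = -3 + 3 = 0)
h = 7 (h = 0 - 1*(-7) = 0 + 7 = 7)
B(S) = S³ (B(S) = S²*S = S³)
(-10*(5 + 9))*B(h) = -10*(5 + 9)*7³ = -10*14*343 = -140*343 = -48020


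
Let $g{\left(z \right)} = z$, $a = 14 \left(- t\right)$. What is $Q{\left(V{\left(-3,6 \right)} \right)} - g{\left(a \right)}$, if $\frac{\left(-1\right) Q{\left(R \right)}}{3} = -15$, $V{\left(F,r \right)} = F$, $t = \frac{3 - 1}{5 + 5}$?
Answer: $\frac{239}{5} \approx 47.8$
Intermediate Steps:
$t = \frac{1}{5}$ ($t = \frac{2}{10} = 2 \cdot \frac{1}{10} = \frac{1}{5} \approx 0.2$)
$Q{\left(R \right)} = 45$ ($Q{\left(R \right)} = \left(-3\right) \left(-15\right) = 45$)
$a = - \frac{14}{5}$ ($a = 14 \left(\left(-1\right) \frac{1}{5}\right) = 14 \left(- \frac{1}{5}\right) = - \frac{14}{5} \approx -2.8$)
$Q{\left(V{\left(-3,6 \right)} \right)} - g{\left(a \right)} = 45 - - \frac{14}{5} = 45 + \frac{14}{5} = \frac{239}{5}$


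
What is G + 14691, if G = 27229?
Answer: 41920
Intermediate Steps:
G + 14691 = 27229 + 14691 = 41920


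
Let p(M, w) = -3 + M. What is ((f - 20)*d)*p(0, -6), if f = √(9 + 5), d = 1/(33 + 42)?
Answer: ⅘ - √14/25 ≈ 0.65033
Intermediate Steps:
d = 1/75 ≈ 0.013333
f = √14 ≈ 3.7417
((f - 20)*d)*p(0, -6) = ((√14 - 20)*(1/75))*(-3 + 0) = ((-20 + √14)*(1/75))*(-3) = (-4/15 + √14/75)*(-3) = ⅘ - √14/25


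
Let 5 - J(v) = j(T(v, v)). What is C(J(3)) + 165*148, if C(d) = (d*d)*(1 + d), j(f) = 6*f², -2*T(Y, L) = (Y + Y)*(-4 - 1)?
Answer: -2431305180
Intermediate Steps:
T(Y, L) = 5*Y (T(Y, L) = -(Y + Y)*(-4 - 1)/2 = -2*Y*(-5)/2 = -(-5)*Y = 5*Y)
J(v) = 5 - 150*v² (J(v) = 5 - 6*(5*v)² = 5 - 6*25*v² = 5 - 150*v²)
C(d) = d²*(1 + d)
C(J(3)) + 165*148 = (5 - 150*3²)²*(1 + (5 - 150*3²)) + 165*148 = (5 - 150*9)²*(1 + (5 - 150*9)) + 24420 = (5 - 1350)²*(1 + (5 - 1350)) + 24420 = (-1345)²*(1 - 1345) + 24420 = 1809025*(-1344) + 24420 = -2431329600 + 24420 = -2431305180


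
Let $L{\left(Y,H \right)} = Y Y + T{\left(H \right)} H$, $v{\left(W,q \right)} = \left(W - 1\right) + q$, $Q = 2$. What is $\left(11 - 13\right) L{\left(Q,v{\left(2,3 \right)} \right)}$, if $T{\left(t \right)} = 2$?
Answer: $-24$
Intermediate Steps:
$v{\left(W,q \right)} = -1 + W + q$ ($v{\left(W,q \right)} = \left(-1 + W\right) + q = -1 + W + q$)
$L{\left(Y,H \right)} = Y^{2} + 2 H$ ($L{\left(Y,H \right)} = Y Y + 2 H = Y^{2} + 2 H$)
$\left(11 - 13\right) L{\left(Q,v{\left(2,3 \right)} \right)} = \left(11 - 13\right) \left(2^{2} + 2 \left(-1 + 2 + 3\right)\right) = - 2 \left(4 + 2 \cdot 4\right) = - 2 \left(4 + 8\right) = \left(-2\right) 12 = -24$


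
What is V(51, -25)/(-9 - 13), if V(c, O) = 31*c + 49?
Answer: -815/11 ≈ -74.091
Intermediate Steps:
V(c, O) = 49 + 31*c
V(51, -25)/(-9 - 13) = (49 + 31*51)/(-9 - 13) = (49 + 1581)/(-22) = -1/22*1630 = -815/11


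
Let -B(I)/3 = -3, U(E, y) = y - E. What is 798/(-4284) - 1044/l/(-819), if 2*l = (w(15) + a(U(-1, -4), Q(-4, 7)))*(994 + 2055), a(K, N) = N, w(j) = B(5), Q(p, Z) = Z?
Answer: -2635121/14150409 ≈ -0.18622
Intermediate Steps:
B(I) = 9 (B(I) = -3*(-3) = 9)
w(j) = 9
l = 24392 (l = ((9 + 7)*(994 + 2055))/2 = (16*3049)/2 = (1/2)*48784 = 24392)
798/(-4284) - 1044/l/(-819) = 798/(-4284) - 1044/24392/(-819) = 798*(-1/4284) - 1044*1/24392*(-1/819) = -19/102 - 261/6098*(-1/819) = -19/102 + 29/554918 = -2635121/14150409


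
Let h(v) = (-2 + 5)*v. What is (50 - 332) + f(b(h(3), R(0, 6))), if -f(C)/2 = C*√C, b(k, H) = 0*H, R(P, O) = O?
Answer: -282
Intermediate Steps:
h(v) = 3*v
b(k, H) = 0
f(C) = -2*C^(3/2) (f(C) = -2*C*√C = -2*C^(3/2))
(50 - 332) + f(b(h(3), R(0, 6))) = (50 - 332) - 2*0^(3/2) = -282 - 2*0 = -282 + 0 = -282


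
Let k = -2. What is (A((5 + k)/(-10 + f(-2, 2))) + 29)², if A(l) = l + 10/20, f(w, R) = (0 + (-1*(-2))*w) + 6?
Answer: 54289/64 ≈ 848.27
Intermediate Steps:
f(w, R) = 6 + 2*w (f(w, R) = (0 + 2*w) + 6 = 2*w + 6 = 6 + 2*w)
A(l) = ½ + l (A(l) = l + 10*(1/20) = l + ½ = ½ + l)
(A((5 + k)/(-10 + f(-2, 2))) + 29)² = ((½ + (5 - 2)/(-10 + (6 + 2*(-2)))) + 29)² = ((½ + 3/(-10 + (6 - 4))) + 29)² = ((½ + 3/(-10 + 2)) + 29)² = ((½ + 3/(-8)) + 29)² = ((½ + 3*(-⅛)) + 29)² = ((½ - 3/8) + 29)² = (⅛ + 29)² = (233/8)² = 54289/64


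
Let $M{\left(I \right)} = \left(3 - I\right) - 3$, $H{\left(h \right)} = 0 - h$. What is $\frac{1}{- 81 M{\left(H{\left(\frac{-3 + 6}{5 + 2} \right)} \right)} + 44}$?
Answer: $\frac{7}{65} \approx 0.10769$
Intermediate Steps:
$H{\left(h \right)} = - h$
$M{\left(I \right)} = - I$
$\frac{1}{- 81 M{\left(H{\left(\frac{-3 + 6}{5 + 2} \right)} \right)} + 44} = \frac{1}{- 81 \left(- \left(-1\right) \frac{-3 + 6}{5 + 2}\right) + 44} = \frac{1}{- 81 \left(- \left(-1\right) \frac{3}{7}\right) + 44} = \frac{1}{- 81 \left(- \left(-1\right) 3 \cdot \frac{1}{7}\right) + 44} = \frac{1}{- 81 \left(- \frac{\left(-1\right) 3}{7}\right) + 44} = \frac{1}{- 81 \left(\left(-1\right) \left(- \frac{3}{7}\right)\right) + 44} = \frac{1}{\left(-81\right) \frac{3}{7} + 44} = \frac{1}{- \frac{243}{7} + 44} = \frac{1}{\frac{65}{7}} = \frac{7}{65}$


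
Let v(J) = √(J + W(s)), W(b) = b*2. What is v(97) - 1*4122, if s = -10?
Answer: -4122 + √77 ≈ -4113.2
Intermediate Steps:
W(b) = 2*b
v(J) = √(-20 + J) (v(J) = √(J + 2*(-10)) = √(J - 20) = √(-20 + J))
v(97) - 1*4122 = √(-20 + 97) - 1*4122 = √77 - 4122 = -4122 + √77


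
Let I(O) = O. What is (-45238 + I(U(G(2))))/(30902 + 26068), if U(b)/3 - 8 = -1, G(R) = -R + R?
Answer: -45217/56970 ≈ -0.79370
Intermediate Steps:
G(R) = 0
U(b) = 21 (U(b) = 24 + 3*(-1) = 24 - 3 = 21)
(-45238 + I(U(G(2))))/(30902 + 26068) = (-45238 + 21)/(30902 + 26068) = -45217/56970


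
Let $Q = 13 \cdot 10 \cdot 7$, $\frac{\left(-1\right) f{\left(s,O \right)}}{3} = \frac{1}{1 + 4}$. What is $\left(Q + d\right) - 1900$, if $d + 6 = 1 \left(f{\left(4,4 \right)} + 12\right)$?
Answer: $- \frac{4923}{5} \approx -984.6$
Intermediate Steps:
$f{\left(s,O \right)} = - \frac{3}{5}$ ($f{\left(s,O \right)} = - \frac{3}{1 + 4} = - \frac{3}{5}$)
$d = \frac{27}{5}$ ($d = -6 + 1 \left(- \frac{3}{5} + 12\right) = -6 + 1 \cdot \frac{57}{5} = -6 + \frac{57}{5} = \frac{27}{5} \approx 5.4$)
$Q = 910$ ($Q = 130 \cdot 7 = 910$)
$\left(Q + d\right) - 1900 = \left(910 + \frac{27}{5}\right) - 1900 = \frac{4577}{5} - 1900 = - \frac{4923}{5}$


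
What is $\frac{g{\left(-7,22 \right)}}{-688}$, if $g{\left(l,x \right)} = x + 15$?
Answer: $- \frac{37}{688} \approx -0.053779$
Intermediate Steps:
$g{\left(l,x \right)} = 15 + x$
$\frac{g{\left(-7,22 \right)}}{-688} = \frac{15 + 22}{-688} = 37 \left(- \frac{1}{688}\right) = - \frac{37}{688}$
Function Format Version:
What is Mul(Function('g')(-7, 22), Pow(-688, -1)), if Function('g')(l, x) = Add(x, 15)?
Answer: Rational(-37, 688) ≈ -0.053779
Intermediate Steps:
Function('g')(l, x) = Add(15, x)
Mul(Function('g')(-7, 22), Pow(-688, -1)) = Mul(Add(15, 22), Pow(-688, -1)) = Mul(37, Rational(-1, 688)) = Rational(-37, 688)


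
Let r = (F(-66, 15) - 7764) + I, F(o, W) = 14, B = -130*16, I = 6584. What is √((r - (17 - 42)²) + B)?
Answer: 7*I*√79 ≈ 62.217*I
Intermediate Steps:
B = -2080
r = -1166 (r = (14 - 7764) + 6584 = -7750 + 6584 = -1166)
√((r - (17 - 42)²) + B) = √((-1166 - (17 - 42)²) - 2080) = √((-1166 - 1*(-25)²) - 2080) = √((-1166 - 1*625) - 2080) = √((-1166 - 625) - 2080) = √(-1791 - 2080) = √(-3871) = 7*I*√79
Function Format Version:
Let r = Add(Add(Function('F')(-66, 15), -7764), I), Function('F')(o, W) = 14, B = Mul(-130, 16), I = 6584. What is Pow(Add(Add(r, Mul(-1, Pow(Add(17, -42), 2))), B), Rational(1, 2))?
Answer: Mul(7, I, Pow(79, Rational(1, 2))) ≈ Mul(62.217, I)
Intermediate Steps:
B = -2080
r = -1166 (r = Add(Add(14, -7764), 6584) = Add(-7750, 6584) = -1166)
Pow(Add(Add(r, Mul(-1, Pow(Add(17, -42), 2))), B), Rational(1, 2)) = Pow(Add(Add(-1166, Mul(-1, Pow(Add(17, -42), 2))), -2080), Rational(1, 2)) = Pow(Add(Add(-1166, Mul(-1, Pow(-25, 2))), -2080), Rational(1, 2)) = Pow(Add(Add(-1166, Mul(-1, 625)), -2080), Rational(1, 2)) = Pow(Add(Add(-1166, -625), -2080), Rational(1, 2)) = Pow(Add(-1791, -2080), Rational(1, 2)) = Pow(-3871, Rational(1, 2)) = Mul(7, I, Pow(79, Rational(1, 2)))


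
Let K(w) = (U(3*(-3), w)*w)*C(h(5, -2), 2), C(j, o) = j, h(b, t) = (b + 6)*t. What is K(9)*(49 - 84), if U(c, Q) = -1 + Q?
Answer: 55440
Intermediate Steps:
h(b, t) = t*(6 + b) (h(b, t) = (6 + b)*t = t*(6 + b))
K(w) = -22*w*(-1 + w) (K(w) = ((-1 + w)*w)*(-2*(6 + 5)) = (w*(-1 + w))*(-2*11) = (w*(-1 + w))*(-22) = -22*w*(-1 + w))
K(9)*(49 - 84) = (22*9*(1 - 1*9))*(49 - 84) = (22*9*(1 - 9))*(-35) = (22*9*(-8))*(-35) = -1584*(-35) = 55440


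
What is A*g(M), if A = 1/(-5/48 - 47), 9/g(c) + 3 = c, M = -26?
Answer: 432/65569 ≈ 0.0065885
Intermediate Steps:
g(c) = 9/(-3 + c)
A = -48/2261 (A = 1/(-5*1/48 - 47) = 1/(-5/48 - 47) = 1/(-2261/48) = -48/2261 ≈ -0.021230)
A*g(M) = -432/(2261*(-3 - 26)) = -432/(2261*(-29)) = -432*(-1)/(2261*29) = -48/2261*(-9/29) = 432/65569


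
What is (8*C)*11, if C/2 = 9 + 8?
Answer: 2992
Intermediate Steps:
C = 34 (C = 2*(9 + 8) = 2*17 = 34)
(8*C)*11 = (8*34)*11 = 272*11 = 2992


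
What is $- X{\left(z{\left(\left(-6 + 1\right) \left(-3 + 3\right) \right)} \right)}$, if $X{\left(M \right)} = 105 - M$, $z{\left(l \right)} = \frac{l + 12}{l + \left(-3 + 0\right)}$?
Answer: $-109$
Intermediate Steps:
$z{\left(l \right)} = \frac{12 + l}{-3 + l}$ ($z{\left(l \right)} = \frac{12 + l}{l - 3} = \frac{12 + l}{-3 + l}$)
$- X{\left(z{\left(\left(-6 + 1\right) \left(-3 + 3\right) \right)} \right)} = - (105 - \frac{12 + \left(-6 + 1\right) \left(-3 + 3\right)}{-3 + \left(-6 + 1\right) \left(-3 + 3\right)}) = - (105 - \frac{12 - 0}{-3 - 0}) = - (105 - \frac{12 + 0}{-3 + 0}) = - (105 - \frac{1}{-3} \cdot 12) = - (105 - \left(- \frac{1}{3}\right) 12) = - (105 - -4) = - (105 + 4) = \left(-1\right) 109 = -109$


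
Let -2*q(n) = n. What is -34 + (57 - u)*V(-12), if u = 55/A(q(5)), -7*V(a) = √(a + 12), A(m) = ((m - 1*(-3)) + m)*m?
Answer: -34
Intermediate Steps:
q(n) = -n/2
A(m) = m*(3 + 2*m) (A(m) = ((m + 3) + m)*m = ((3 + m) + m)*m = (3 + 2*m)*m = m*(3 + 2*m))
V(a) = -√(12 + a)/7 (V(a) = -√(a + 12)/7 = -√(12 + a)/7)
u = 11 (u = 55/(((-½*5)*(3 + 2*(-½*5)))) = 55/((-5*(3 + 2*(-5/2))/2)) = 55/((-5*(3 - 5)/2)) = 55/((-5/2*(-2))) = 55/5 = 55*(⅕) = 11)
-34 + (57 - u)*V(-12) = -34 + (57 - 1*11)*(-√(12 - 12)/7) = -34 + (57 - 11)*(-√0/7) = -34 + 46*(-⅐*0) = -34 + 46*0 = -34 + 0 = -34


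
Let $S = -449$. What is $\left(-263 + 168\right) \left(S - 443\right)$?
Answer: $84740$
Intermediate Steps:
$\left(-263 + 168\right) \left(S - 443\right) = \left(-263 + 168\right) \left(-449 - 443\right) = \left(-95\right) \left(-892\right) = 84740$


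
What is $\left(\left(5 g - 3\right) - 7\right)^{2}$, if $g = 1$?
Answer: $25$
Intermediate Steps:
$\left(\left(5 g - 3\right) - 7\right)^{2} = \left(\left(5 \cdot 1 - 3\right) - 7\right)^{2} = \left(\left(5 - 3\right) - 7\right)^{2} = \left(2 - 7\right)^{2} = \left(-5\right)^{2} = 25$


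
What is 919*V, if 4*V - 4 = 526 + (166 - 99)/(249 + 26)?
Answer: 134005823/1100 ≈ 1.2182e+5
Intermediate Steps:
V = 145817/1100 (V = 1 + (526 + (166 - 99)/(249 + 26))/4 = 1 + (526 + 67/275)/4 = 1 + (¼)*(144717/275) = 1 + 144717/1100 = 145817/1100 ≈ 132.56)
919*V = 919*(145817/1100) = 134005823/1100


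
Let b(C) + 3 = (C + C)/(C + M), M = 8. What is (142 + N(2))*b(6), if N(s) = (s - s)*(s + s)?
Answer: -2130/7 ≈ -304.29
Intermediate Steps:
N(s) = 0 (N(s) = 0*(2*s) = 0)
b(C) = -3 + 2*C/(8 + C) (b(C) = -3 + (C + C)/(C + 8) = -3 + (2*C)/(8 + C) = -3 + 2*C/(8 + C))
(142 + N(2))*b(6) = (142 + 0)*((-24 - 1*6)/(8 + 6)) = 142*((-24 - 6)/14) = 142*((1/14)*(-30)) = 142*(-15/7) = -2130/7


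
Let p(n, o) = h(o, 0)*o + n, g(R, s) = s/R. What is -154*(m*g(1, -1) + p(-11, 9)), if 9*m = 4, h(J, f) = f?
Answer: 15862/9 ≈ 1762.4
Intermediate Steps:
m = 4/9 (m = (⅑)*4 = 4/9 ≈ 0.44444)
p(n, o) = n (p(n, o) = 0*o + n = 0 + n = n)
-154*(m*g(1, -1) + p(-11, 9)) = -154*(4*(-1/1)/9 - 11) = -154*(4*(-1*1)/9 - 11) = -154*((4/9)*(-1) - 11) = -154*(-4/9 - 11) = -154*(-103/9) = 15862/9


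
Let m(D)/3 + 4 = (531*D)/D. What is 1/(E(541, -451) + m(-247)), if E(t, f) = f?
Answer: 1/1130 ≈ 0.00088496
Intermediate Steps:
m(D) = 1581 (m(D) = -12 + 3*((531*D)/D) = -12 + 3*531 = -12 + 1593 = 1581)
1/(E(541, -451) + m(-247)) = 1/(-451 + 1581) = 1/1130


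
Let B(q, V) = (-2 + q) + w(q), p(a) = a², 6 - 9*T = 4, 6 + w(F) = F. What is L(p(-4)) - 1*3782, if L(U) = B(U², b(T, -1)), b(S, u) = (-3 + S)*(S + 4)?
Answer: -3278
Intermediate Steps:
w(F) = -6 + F
T = 2/9 (T = ⅔ - ⅑*4 = ⅔ - 4/9 = 2/9 ≈ 0.22222)
b(S, u) = (-3 + S)*(4 + S)
B(q, V) = -8 + 2*q (B(q, V) = (-2 + q) + (-6 + q) = -8 + 2*q)
L(U) = -8 + 2*U²
L(p(-4)) - 1*3782 = (-8 + 2*((-4)²)²) - 1*3782 = (-8 + 2*16²) - 3782 = (-8 + 2*256) - 3782 = (-8 + 512) - 3782 = 504 - 3782 = -3278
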